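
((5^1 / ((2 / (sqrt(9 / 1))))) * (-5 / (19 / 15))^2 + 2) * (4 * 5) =858190 / 361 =2377.26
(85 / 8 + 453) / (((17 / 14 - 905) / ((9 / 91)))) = -33381 / 657956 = -0.05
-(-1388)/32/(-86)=-347/688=-0.50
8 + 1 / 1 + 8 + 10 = 27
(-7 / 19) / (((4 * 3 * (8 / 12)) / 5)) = -0.23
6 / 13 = 0.46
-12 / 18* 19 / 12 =-19 / 18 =-1.06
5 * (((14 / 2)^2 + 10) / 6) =295 / 6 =49.17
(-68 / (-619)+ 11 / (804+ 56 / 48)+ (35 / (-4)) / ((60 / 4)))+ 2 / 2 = 0.54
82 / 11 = 7.45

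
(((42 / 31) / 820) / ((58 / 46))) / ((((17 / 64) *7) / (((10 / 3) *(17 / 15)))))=1472 / 552885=0.00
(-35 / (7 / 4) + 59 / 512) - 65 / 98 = -515509 / 25088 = -20.55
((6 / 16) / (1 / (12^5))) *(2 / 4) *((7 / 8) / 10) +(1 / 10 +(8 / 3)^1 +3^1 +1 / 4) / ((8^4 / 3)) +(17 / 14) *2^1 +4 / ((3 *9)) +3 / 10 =12650383489 / 3096576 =4085.28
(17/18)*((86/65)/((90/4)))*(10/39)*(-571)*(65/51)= -98212/9477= -10.36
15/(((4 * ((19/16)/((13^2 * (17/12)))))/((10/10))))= 14365/19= 756.05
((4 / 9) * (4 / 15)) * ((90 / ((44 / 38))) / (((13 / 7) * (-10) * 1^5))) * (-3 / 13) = 1064 / 9295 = 0.11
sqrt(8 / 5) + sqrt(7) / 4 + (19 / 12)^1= sqrt(7) / 4 + 2*sqrt(10) / 5 + 19 / 12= 3.51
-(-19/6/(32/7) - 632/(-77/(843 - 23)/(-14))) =199005623/2112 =94226.15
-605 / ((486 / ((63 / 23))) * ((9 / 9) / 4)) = -8470 / 621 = -13.64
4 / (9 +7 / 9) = 9 / 22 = 0.41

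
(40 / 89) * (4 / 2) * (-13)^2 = 13520 / 89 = 151.91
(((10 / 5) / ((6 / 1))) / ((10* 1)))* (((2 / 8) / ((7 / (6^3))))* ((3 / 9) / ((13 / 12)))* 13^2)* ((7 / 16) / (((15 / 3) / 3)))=351 / 100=3.51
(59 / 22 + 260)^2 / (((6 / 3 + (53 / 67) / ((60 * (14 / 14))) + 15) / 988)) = 2550850715580 / 636581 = 4007110.98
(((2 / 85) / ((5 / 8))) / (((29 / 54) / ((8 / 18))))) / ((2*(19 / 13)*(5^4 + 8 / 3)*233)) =0.00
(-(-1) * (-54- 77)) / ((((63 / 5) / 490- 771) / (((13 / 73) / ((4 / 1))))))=22925 / 3030522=0.01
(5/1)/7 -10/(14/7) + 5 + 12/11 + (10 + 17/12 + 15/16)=52333/3696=14.16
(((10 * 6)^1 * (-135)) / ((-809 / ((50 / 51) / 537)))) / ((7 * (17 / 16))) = 720000 / 292952653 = 0.00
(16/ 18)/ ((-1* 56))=-1/ 63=-0.02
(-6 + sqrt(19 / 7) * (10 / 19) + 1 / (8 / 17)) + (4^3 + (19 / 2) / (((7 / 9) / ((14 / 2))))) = 10 * sqrt(133) / 133 + 1165 / 8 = 146.49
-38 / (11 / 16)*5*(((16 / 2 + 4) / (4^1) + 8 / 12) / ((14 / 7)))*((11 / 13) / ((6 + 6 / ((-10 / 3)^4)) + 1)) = -83600000 / 1374477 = -60.82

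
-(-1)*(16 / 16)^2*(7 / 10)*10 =7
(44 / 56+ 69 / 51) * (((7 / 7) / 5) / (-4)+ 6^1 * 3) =182731 / 4760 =38.39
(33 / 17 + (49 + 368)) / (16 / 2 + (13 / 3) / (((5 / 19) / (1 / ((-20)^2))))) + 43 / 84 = 3624756557 / 68896716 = 52.61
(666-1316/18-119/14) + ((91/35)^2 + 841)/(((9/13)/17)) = 3210241/150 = 21401.61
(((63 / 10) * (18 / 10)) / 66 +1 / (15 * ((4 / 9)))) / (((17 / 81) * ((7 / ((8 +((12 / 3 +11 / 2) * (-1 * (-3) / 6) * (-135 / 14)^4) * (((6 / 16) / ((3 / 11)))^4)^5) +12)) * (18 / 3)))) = 874919.81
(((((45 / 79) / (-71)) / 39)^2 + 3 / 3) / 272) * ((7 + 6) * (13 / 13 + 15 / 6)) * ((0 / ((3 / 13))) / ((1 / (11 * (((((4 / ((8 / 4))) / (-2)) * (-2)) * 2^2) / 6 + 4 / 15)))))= 0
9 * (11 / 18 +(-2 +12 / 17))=-209 / 34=-6.15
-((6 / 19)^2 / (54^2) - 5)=146204 / 29241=5.00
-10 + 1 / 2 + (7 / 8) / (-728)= -7905 / 832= -9.50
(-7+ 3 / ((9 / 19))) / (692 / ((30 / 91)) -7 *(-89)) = -10 / 40831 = -0.00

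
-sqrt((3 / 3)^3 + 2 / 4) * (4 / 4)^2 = -sqrt(6) / 2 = -1.22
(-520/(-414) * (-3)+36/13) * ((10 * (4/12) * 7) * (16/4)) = -250880/2691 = -93.23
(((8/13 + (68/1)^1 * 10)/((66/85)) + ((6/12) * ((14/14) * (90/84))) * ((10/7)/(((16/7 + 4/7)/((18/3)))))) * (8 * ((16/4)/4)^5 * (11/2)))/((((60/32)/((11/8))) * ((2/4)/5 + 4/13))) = 232065350/3339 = 69501.45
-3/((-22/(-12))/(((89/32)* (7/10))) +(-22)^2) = -5607/906356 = -0.01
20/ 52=5/ 13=0.38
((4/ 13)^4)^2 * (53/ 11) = 3473408/ 8973037931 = 0.00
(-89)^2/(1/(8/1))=63368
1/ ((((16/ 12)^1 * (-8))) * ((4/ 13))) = -39/ 128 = -0.30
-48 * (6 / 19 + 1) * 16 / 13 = -19200 / 247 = -77.73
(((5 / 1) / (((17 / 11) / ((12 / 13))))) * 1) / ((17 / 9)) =5940 / 3757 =1.58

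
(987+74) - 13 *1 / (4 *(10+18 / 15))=1060.71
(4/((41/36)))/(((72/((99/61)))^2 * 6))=363/1220488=0.00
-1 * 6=-6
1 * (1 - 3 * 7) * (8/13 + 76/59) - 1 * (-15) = -17695/767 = -23.07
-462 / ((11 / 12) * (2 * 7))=-36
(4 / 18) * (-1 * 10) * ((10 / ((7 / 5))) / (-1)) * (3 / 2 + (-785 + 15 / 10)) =-782000 / 63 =-12412.70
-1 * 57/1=-57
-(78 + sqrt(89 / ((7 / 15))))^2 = -(sqrt(9345) + 546)^2 / 49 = -8429.06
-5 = -5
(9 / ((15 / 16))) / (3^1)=3.20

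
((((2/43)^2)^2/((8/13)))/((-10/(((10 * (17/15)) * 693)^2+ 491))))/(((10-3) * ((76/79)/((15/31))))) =-190053971367/56382866092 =-3.37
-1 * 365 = -365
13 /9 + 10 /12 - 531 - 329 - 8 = -15583 /18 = -865.72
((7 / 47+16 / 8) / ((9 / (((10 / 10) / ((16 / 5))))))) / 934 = 505 / 6321312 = 0.00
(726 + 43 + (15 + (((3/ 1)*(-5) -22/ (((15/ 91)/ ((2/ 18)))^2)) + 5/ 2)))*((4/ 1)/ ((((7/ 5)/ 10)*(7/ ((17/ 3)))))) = 1887463148/ 107163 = 17613.01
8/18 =4/9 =0.44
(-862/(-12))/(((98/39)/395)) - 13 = 2210637/196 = 11278.76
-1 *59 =-59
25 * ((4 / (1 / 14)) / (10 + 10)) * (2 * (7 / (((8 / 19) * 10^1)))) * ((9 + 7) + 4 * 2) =5586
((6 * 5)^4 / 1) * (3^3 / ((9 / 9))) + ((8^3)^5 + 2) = 35184393958834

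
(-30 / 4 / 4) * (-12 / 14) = 1.61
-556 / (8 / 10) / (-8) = 695 / 8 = 86.88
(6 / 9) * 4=8 / 3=2.67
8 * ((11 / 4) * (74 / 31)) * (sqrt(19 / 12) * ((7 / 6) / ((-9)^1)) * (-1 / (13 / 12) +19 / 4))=-566951 * sqrt(57) / 130572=-32.78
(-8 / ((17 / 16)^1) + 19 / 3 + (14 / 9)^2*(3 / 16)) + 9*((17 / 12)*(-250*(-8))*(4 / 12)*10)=156058637 / 1836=84999.26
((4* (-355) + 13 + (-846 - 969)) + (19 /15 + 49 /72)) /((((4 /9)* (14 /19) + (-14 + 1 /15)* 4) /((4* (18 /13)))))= 198226449 /615836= 321.88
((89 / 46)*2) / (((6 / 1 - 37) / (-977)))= 86953 / 713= 121.95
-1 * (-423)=423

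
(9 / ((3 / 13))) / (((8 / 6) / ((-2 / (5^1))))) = -117 / 10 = -11.70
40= 40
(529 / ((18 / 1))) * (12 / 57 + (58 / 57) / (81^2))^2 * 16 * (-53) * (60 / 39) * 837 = -863287433427632000 / 606054784959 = -1424437.95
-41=-41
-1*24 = -24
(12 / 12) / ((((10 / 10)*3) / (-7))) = -7 / 3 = -2.33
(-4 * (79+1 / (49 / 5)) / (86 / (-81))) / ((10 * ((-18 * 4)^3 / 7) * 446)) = -323 / 257752320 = -0.00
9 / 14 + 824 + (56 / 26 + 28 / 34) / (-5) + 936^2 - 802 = 13553546193 / 15470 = 876118.05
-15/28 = -0.54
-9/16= -0.56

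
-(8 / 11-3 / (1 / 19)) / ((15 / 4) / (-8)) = -19808 / 165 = -120.05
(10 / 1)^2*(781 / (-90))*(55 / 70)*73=-3135715 / 63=-49773.25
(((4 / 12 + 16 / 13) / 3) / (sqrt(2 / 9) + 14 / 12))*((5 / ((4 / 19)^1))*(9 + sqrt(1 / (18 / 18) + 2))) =-17385*sqrt(2) / 533 - 5795*sqrt(6) / 1599 + 40565*sqrt(3) / 3198 + 121695 / 1066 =81.13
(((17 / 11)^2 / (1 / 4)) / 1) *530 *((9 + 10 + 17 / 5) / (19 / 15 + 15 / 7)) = 720511680 / 21659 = 33266.16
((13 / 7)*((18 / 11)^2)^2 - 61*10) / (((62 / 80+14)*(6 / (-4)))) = 26.92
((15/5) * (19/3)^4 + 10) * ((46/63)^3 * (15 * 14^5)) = 99655851715840/6561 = 15189125394.88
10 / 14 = 5 / 7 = 0.71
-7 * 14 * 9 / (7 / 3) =-378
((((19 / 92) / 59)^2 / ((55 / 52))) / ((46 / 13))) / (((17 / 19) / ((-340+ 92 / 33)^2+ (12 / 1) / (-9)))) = 35885306319343 / 86249585702610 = 0.42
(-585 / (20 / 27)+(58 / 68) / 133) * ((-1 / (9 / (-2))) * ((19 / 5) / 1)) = -7142441 / 10710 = -666.89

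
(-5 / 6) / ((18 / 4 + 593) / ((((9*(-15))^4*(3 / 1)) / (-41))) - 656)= 332150625 / 261468981799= 0.00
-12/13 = -0.92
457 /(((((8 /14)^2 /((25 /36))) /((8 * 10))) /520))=363886250 /9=40431805.56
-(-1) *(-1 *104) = -104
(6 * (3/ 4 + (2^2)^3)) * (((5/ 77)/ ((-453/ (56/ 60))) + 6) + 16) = 42589442/ 4983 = 8546.95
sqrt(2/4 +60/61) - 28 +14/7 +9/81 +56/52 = -2903/117 +sqrt(22082)/122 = -23.59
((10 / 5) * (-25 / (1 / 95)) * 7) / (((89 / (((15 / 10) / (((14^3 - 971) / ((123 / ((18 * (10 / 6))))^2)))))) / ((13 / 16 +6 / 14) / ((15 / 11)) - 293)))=15672818629 / 10099008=1551.92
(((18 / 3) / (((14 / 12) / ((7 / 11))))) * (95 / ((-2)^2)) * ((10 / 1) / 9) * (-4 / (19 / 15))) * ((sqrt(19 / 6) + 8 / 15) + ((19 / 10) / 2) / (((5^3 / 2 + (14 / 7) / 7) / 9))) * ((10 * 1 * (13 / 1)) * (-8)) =55640000 / 293 + 520000 * sqrt(114) / 11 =694632.22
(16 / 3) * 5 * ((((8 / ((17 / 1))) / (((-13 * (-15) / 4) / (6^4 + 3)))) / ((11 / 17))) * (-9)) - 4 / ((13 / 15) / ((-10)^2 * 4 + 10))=-71976 / 11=-6543.27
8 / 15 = 0.53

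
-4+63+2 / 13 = 769 / 13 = 59.15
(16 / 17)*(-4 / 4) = -16 / 17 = -0.94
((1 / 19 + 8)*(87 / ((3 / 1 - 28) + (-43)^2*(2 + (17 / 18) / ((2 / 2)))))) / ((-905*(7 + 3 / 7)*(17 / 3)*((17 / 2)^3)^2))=-4735584 / 526323762725324005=-0.00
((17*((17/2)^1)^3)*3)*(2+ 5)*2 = 1753941/4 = 438485.25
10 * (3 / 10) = 3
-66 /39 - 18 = -256 /13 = -19.69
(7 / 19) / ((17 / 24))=168 / 323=0.52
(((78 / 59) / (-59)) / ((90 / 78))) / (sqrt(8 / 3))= -169 * sqrt(6) / 34810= -0.01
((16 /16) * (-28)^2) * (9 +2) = 8624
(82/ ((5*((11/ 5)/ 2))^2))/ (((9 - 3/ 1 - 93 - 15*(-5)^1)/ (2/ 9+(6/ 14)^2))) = -14678/ 160083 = -0.09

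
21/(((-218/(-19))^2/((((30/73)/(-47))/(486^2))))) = -12635/2139605662968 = -0.00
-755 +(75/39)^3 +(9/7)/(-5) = -57528623/76895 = -748.15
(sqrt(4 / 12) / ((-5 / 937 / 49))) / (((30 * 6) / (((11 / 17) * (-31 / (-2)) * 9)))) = -15656333 * sqrt(3) / 10200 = -2658.58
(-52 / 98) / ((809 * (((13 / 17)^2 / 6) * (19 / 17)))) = -58956 / 9791327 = -0.01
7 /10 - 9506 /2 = -47523 /10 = -4752.30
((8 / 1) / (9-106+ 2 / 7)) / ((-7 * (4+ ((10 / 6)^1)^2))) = 0.00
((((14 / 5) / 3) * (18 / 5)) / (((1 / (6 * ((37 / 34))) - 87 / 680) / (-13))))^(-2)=90535225 / 271749686068224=0.00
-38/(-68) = 19/34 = 0.56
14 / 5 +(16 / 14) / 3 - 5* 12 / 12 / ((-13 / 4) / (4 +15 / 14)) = 14992 / 1365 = 10.98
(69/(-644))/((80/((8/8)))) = -3/2240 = -0.00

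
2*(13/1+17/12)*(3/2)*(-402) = -34773/2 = -17386.50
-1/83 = -0.01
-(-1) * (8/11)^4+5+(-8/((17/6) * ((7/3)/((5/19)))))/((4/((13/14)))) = 1206312957/231723107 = 5.21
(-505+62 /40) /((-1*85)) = 10069 /1700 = 5.92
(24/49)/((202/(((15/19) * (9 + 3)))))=2160/94031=0.02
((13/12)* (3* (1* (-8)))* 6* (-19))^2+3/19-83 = 166919050/19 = 8785213.16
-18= -18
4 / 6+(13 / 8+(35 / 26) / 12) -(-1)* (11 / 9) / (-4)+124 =29507 / 234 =126.10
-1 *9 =-9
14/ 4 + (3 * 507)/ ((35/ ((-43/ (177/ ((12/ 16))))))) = -36493/ 8260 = -4.42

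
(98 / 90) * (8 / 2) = 196 / 45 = 4.36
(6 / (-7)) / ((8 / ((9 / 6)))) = -9 / 56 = -0.16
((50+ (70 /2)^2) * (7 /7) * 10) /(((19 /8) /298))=1599789.47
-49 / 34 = -1.44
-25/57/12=-25/684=-0.04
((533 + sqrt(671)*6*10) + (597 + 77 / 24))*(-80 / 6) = -800*sqrt(671)-135985 / 9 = -35832.38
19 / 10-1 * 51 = -49.10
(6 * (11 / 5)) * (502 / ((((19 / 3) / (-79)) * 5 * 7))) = -7852284 / 3325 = -2361.59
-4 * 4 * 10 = -160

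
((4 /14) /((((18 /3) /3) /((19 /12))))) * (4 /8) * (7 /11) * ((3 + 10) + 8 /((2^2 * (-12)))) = 0.92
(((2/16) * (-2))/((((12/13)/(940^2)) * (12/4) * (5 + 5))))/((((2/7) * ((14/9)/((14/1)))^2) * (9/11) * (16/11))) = -121616495/64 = -1900257.73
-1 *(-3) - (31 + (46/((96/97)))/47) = -65399/2256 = -28.99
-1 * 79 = -79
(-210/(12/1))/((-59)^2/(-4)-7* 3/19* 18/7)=266/13271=0.02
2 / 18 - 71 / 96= -181 / 288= -0.63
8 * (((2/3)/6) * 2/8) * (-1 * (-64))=128/9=14.22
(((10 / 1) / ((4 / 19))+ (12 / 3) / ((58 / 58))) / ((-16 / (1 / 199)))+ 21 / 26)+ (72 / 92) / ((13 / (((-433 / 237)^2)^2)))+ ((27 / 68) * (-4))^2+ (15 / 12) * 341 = 82990513751623422211 / 192895883829765792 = 430.23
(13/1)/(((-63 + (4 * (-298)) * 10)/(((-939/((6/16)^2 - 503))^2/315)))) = -5216653312/434396836814045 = -0.00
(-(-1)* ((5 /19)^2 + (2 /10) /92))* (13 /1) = 154193 /166060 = 0.93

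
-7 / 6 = -1.17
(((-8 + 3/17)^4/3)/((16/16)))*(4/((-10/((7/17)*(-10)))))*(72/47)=210269284512/66733279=3150.89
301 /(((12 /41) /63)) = 259161 /4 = 64790.25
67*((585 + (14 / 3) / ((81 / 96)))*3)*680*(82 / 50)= 17870026136 / 135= 132370563.97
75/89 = 0.84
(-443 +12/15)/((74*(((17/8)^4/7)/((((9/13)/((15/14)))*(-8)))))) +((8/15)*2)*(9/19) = 211994648304/19082460475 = 11.11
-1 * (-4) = 4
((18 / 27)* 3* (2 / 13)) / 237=4 / 3081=0.00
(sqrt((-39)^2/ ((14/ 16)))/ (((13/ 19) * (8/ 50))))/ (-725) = -57 * sqrt(14)/ 406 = -0.53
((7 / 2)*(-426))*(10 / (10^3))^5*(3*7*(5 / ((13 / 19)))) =-594909 / 26000000000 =-0.00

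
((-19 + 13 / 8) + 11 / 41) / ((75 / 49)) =-274939 / 24600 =-11.18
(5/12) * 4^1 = 5/3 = 1.67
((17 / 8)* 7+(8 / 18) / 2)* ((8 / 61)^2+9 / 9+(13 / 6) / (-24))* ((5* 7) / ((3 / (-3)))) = -18895696015 / 38579328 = -489.79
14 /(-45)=-14 /45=-0.31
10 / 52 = 5 / 26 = 0.19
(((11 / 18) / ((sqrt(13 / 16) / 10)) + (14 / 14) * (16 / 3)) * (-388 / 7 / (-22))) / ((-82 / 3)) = -1940 * sqrt(13) / 11193- 1552 / 3157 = -1.12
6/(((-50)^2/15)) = 9/250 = 0.04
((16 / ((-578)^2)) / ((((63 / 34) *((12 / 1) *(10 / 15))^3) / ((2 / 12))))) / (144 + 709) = 1 / 101383567488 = 0.00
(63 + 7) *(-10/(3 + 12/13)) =-9100/51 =-178.43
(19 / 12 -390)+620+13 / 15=4649 / 20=232.45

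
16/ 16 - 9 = -8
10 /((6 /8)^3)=640 /27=23.70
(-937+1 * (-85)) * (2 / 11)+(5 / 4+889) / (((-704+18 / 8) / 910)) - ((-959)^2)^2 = -3730881774219645 / 4411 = -845813143101.26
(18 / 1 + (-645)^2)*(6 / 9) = 277362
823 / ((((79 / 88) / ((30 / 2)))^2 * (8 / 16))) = 2867990400 / 6241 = 459540.20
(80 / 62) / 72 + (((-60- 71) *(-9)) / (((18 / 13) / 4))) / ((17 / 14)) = 13303921 / 4743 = 2804.96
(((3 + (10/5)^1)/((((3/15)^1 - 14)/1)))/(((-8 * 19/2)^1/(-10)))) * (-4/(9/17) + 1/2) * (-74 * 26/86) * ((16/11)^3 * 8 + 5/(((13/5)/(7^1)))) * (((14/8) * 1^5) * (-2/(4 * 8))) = 31.34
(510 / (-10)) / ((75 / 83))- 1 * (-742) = 17139 / 25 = 685.56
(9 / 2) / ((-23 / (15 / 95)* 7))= -27 / 6118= -0.00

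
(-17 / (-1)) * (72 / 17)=72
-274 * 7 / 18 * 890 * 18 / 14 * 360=-43894800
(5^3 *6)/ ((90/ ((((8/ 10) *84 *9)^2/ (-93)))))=-1016064/ 31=-32776.26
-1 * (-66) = 66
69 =69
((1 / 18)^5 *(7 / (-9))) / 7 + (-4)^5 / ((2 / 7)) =-60949905409 / 17006112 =-3584.00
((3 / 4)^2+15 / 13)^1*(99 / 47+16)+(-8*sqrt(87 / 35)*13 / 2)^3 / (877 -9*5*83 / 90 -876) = 303807 / 9776+8155264*sqrt(3045) / 33075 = 13637.12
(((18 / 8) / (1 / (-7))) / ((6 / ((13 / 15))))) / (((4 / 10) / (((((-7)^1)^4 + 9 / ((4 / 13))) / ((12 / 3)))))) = -884611 / 256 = -3455.51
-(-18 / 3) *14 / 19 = 84 / 19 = 4.42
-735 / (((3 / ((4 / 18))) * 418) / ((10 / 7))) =-350 / 1881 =-0.19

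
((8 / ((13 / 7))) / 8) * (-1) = -7 / 13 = -0.54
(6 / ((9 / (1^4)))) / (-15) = -2 / 45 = -0.04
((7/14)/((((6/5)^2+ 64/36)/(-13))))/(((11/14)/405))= -8292375/7964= -1041.23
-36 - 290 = -326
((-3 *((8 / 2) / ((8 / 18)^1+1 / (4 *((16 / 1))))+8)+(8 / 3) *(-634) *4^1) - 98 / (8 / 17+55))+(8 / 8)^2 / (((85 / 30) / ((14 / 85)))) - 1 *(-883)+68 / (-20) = -257168049436 / 43331793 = -5934.86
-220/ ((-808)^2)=-55/ 163216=-0.00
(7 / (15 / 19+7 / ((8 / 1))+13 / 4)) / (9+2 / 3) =1064 / 7221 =0.15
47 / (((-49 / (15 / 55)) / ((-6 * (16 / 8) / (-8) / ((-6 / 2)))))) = 141 / 1078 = 0.13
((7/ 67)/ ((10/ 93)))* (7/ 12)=0.57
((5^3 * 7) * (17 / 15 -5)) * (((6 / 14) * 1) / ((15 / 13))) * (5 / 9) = -18850 / 27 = -698.15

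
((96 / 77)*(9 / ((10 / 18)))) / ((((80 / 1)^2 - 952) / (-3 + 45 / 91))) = -73872 / 7952945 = -0.01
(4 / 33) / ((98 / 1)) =2 / 1617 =0.00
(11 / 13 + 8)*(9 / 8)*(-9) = -9315 / 104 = -89.57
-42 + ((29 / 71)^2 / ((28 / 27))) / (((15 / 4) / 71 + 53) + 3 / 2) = -323378175 / 7700021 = -42.00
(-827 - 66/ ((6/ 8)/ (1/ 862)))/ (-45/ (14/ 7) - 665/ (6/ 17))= 1069443/ 2465320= 0.43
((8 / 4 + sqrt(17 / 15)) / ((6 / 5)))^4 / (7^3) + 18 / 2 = 275 * sqrt(255) / 71442 + 36256993 / 4000752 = 9.12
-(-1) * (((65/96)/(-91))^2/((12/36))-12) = -1806311/150528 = -12.00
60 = 60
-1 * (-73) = 73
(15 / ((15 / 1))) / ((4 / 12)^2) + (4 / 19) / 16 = 685 / 76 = 9.01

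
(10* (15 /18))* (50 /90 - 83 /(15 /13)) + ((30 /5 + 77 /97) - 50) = -1670977 /2619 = -638.02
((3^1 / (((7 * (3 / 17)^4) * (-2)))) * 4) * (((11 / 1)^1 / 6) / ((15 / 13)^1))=-11943503 / 8505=-1404.29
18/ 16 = 9/ 8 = 1.12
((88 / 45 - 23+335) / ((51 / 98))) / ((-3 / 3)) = -1384544 / 2295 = -603.29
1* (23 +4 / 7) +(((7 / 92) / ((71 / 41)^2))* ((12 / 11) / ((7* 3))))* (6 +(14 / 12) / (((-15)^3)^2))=14386847827863619 / 610146414281250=23.58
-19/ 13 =-1.46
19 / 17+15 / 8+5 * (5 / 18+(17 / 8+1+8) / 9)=1616 / 153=10.56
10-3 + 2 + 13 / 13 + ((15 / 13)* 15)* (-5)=-995 / 13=-76.54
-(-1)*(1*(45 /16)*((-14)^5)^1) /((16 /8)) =-756315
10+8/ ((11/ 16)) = 238/ 11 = 21.64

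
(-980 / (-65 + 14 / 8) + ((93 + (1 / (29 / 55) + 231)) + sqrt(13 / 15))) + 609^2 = sqrt(195) / 15 + 2723658680 / 7337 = 371223.32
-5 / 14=-0.36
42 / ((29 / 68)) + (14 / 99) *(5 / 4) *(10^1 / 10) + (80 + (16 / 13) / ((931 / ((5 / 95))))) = 178.66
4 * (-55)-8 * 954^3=-6946005532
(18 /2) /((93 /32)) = 96 /31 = 3.10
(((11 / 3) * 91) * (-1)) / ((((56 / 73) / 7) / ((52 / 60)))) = -949949 / 360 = -2638.75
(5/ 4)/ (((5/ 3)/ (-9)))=-6.75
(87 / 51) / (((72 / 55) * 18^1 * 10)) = 319 / 44064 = 0.01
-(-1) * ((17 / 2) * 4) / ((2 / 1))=17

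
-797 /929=-0.86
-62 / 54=-31 / 27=-1.15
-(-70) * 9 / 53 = 630 / 53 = 11.89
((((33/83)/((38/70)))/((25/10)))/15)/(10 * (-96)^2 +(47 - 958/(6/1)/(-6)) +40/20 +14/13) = 36036/170184990725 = 0.00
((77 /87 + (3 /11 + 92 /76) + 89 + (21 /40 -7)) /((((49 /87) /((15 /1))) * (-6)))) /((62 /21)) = -185233809 /1451296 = -127.63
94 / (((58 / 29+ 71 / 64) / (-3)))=-18048 / 199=-90.69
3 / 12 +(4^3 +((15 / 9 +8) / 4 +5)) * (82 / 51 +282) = 12395801 / 612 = 20254.58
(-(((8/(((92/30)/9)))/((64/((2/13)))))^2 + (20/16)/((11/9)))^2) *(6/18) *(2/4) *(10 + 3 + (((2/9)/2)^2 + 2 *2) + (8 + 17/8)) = -905124035577049625/190139045299027968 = -4.76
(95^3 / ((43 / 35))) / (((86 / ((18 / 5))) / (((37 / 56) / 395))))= 57101175 / 1168568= 48.86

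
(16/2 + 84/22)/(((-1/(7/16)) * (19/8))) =-455/209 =-2.18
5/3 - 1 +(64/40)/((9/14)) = 142/45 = 3.16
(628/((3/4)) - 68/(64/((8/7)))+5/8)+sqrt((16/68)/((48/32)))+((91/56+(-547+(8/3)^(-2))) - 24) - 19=248.91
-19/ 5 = -3.80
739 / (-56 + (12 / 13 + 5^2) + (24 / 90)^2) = -2161575 / 87767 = -24.63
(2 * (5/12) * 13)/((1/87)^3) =14267565/2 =7133782.50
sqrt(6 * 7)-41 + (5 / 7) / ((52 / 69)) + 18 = -8027 / 364 + sqrt(42) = -15.57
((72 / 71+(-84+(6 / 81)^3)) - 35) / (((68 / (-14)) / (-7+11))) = 2308374922 / 23757381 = 97.16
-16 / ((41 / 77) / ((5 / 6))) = -3080 / 123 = -25.04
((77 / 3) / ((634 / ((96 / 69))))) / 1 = 1232 / 21873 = 0.06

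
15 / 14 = 1.07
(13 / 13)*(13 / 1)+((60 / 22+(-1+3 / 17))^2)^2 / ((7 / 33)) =58302188129 / 778165157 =74.92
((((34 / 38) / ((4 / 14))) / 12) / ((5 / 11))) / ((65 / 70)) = 9163 / 14820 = 0.62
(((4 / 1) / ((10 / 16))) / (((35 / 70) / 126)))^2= 65028096 / 25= 2601123.84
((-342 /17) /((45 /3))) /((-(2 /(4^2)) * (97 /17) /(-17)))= -15504 /485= -31.97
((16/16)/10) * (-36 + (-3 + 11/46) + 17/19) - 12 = -27595/1748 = -15.79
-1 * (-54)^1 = 54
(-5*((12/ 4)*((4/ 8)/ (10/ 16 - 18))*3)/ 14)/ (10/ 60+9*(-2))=-540/ 104111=-0.01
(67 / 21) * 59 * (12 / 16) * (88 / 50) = 43483 / 175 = 248.47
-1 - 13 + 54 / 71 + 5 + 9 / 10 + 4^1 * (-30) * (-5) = 420789 / 710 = 592.66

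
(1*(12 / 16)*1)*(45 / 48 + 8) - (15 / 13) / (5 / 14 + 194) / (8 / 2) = 5057219 / 754624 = 6.70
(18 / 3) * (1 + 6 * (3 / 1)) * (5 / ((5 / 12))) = 1368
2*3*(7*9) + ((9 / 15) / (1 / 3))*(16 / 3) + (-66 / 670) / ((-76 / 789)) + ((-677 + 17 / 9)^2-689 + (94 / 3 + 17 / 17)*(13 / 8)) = 1878830950741 / 4124520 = 455527.18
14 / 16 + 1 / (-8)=0.75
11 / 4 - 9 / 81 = 95 / 36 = 2.64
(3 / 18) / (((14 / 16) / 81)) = 108 / 7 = 15.43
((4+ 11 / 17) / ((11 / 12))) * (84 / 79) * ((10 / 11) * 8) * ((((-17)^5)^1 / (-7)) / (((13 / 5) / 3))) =14432428800 / 1573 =9175097.77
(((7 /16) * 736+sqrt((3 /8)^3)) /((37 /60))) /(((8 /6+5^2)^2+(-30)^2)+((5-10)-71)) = 405 * sqrt(6) /4042472+24840 /72187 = 0.34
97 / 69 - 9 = -524 / 69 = -7.59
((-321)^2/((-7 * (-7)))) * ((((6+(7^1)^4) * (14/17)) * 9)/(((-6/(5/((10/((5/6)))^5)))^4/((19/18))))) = 327248198125/65695311230579933693607936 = 0.00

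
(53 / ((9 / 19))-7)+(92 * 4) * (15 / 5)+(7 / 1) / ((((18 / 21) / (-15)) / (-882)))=983285 / 9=109253.89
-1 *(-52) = 52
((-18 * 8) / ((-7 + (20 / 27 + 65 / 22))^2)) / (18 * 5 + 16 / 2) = -25404192 / 188815081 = -0.13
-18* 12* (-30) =6480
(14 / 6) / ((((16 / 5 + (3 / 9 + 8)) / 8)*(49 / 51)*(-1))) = -2040 / 1211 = -1.68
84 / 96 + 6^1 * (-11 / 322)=863 / 1288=0.67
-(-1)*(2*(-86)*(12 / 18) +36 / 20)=-1693 / 15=-112.87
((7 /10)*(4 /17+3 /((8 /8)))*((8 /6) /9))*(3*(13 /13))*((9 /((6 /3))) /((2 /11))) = 847 /34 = 24.91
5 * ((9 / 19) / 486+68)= 340.00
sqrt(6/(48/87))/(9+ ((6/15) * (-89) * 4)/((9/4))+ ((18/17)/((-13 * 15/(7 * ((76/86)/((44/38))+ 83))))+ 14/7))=-4703985 * sqrt(174)/1043770036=-0.06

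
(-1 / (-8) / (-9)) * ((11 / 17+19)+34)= -38 / 51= -0.75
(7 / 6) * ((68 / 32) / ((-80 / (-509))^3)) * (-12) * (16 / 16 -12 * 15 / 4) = 172620747761 / 512000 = 337149.90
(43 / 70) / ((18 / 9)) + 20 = 20.31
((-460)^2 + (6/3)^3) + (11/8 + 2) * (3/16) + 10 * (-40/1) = 27034705/128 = 211208.63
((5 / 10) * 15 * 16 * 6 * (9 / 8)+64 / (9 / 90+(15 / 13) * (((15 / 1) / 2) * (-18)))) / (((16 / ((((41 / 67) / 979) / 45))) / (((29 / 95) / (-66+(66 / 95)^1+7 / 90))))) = -1948015985 / 592229946550396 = -0.00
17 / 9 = 1.89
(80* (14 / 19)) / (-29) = -1120 / 551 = -2.03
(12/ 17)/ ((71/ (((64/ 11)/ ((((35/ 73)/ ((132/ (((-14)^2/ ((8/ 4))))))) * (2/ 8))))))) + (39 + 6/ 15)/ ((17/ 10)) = 49320946/ 2070005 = 23.83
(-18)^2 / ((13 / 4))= 1296 / 13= 99.69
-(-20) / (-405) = -4 / 81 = -0.05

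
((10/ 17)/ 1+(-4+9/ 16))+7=1129/ 272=4.15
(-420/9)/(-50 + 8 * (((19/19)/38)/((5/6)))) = 6650/7089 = 0.94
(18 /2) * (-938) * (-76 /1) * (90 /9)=6415920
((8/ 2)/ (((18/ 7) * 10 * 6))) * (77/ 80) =539/ 21600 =0.02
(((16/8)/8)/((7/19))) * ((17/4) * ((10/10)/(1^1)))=323/112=2.88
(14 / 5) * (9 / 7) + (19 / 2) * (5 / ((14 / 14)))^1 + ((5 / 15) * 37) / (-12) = 50.07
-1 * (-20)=20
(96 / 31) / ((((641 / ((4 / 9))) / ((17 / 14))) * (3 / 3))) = 1088 / 417291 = 0.00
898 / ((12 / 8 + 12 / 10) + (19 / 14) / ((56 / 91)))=502880 / 2747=183.07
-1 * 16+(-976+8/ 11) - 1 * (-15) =-10739/ 11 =-976.27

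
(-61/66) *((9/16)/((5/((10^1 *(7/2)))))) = -1281/352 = -3.64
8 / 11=0.73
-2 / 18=-0.11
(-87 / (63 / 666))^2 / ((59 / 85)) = 3523066740 / 2891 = 1218632.56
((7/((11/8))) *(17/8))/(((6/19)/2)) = 2261/33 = 68.52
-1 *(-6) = 6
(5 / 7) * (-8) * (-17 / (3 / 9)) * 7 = 2040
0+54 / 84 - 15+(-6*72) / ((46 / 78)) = -240495 / 322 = -746.88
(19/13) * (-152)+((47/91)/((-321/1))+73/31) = -199038470/905541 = -219.80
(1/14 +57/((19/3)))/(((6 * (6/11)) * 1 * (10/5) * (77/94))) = 5969/3528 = 1.69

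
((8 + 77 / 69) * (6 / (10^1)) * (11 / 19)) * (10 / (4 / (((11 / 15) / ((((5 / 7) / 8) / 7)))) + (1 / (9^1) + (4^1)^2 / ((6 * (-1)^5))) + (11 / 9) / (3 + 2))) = -671281380 / 47518069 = -14.13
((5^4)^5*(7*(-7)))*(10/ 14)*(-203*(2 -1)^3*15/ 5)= 2032756805419921875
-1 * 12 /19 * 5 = -60 /19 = -3.16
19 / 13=1.46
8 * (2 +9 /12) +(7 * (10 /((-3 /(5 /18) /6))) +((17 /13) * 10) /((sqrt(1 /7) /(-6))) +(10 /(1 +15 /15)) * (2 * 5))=298 /9- 1020 * sqrt(7) /13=-174.48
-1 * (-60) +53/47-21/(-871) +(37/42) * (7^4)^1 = 534551687/245622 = 2176.32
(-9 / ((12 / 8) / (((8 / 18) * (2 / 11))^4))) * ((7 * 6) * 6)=-0.06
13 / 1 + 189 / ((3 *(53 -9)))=635 / 44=14.43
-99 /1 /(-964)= 99 /964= 0.10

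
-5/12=-0.42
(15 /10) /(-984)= -1 /656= -0.00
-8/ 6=-1.33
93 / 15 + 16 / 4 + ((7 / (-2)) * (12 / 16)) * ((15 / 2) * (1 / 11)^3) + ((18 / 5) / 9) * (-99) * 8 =-32648343 / 106480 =-306.61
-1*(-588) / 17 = 588 / 17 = 34.59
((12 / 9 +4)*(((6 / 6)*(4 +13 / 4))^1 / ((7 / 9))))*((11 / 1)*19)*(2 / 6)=24244 / 7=3463.43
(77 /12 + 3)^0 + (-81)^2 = 6562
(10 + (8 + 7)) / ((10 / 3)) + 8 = 15.50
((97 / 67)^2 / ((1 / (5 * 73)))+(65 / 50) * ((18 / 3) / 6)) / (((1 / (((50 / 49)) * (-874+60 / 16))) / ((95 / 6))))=-18960511914775 / 1759688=-10774928.23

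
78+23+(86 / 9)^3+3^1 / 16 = 11357147 / 11664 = 973.69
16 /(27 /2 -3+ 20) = 32 /61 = 0.52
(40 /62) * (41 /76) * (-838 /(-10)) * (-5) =-85895 /589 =-145.83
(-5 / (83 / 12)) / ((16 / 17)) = -255 / 332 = -0.77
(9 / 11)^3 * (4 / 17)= 2916 / 22627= 0.13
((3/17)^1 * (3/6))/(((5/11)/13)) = 429/170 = 2.52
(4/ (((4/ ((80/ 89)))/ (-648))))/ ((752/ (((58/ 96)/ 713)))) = -3915/ 5964958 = -0.00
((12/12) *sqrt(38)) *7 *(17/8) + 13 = 13 + 119 *sqrt(38)/8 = 104.70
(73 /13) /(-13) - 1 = -242 /169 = -1.43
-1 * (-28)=28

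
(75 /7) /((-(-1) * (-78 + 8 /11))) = -33 /238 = -0.14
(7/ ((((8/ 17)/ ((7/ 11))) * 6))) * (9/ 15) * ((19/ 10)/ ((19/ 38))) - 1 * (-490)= 2171827/ 4400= 493.60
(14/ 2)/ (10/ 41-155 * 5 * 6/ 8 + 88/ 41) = -1148/ 94933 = -0.01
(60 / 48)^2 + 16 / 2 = 153 / 16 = 9.56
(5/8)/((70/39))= 39/112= 0.35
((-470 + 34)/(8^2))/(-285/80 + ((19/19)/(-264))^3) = 125348256/65549089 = 1.91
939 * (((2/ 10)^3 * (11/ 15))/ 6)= 3443/ 3750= 0.92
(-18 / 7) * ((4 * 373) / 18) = -1492 / 7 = -213.14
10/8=5/4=1.25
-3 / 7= -0.43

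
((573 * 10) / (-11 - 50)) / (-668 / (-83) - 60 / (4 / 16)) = 237795 / 587186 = 0.40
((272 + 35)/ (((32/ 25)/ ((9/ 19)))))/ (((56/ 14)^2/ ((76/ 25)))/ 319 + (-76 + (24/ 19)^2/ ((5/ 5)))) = -1.53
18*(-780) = -14040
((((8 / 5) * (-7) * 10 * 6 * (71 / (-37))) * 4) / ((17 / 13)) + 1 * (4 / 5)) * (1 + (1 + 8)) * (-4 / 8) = -12407636 / 629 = -19725.97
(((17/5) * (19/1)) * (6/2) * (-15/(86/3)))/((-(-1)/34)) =-148257/43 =-3447.84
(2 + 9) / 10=11 / 10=1.10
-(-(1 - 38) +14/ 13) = -495/ 13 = -38.08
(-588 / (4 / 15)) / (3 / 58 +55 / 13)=-1662570 / 3229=-514.89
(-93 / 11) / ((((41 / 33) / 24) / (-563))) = 3769848 / 41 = 91947.51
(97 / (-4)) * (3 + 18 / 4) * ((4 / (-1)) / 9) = 485 / 6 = 80.83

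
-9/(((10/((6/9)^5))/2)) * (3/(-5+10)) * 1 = -32/225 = -0.14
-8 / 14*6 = -24 / 7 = -3.43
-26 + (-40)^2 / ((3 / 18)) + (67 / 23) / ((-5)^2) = 5505117 / 575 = 9574.12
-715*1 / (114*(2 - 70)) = 0.09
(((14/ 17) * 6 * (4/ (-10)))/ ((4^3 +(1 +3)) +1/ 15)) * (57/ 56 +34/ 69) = -17511/ 399211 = -0.04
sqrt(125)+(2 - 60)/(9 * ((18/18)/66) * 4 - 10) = 319/52+5 * sqrt(5) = 17.31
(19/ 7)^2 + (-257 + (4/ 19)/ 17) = -3950740/ 15827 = -249.62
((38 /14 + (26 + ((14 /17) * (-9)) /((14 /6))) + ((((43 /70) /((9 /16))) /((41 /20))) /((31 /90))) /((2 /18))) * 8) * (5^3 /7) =5967849000 /1058743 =5636.73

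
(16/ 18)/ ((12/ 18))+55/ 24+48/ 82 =1381/ 328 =4.21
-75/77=-0.97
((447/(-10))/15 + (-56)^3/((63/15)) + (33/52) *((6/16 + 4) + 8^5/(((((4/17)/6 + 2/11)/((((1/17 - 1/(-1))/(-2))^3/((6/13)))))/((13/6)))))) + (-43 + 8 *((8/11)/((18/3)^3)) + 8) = -2971548857596691/27672559200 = -107382.51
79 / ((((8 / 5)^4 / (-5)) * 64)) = -246875 / 262144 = -0.94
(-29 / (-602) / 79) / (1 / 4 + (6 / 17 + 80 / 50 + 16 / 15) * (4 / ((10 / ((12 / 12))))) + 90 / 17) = 0.00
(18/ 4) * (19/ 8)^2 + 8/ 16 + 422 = 57329/ 128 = 447.88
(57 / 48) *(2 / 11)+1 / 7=221 / 616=0.36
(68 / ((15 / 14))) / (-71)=-952 / 1065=-0.89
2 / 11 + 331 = 3643 / 11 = 331.18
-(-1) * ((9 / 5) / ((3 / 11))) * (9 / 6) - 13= -31 / 10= -3.10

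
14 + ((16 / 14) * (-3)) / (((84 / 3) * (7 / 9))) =13.84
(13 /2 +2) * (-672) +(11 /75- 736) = -483589 /75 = -6447.85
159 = 159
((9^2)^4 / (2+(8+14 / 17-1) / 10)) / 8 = 3658971285 / 1892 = 1933917.17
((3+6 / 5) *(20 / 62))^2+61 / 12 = 6.92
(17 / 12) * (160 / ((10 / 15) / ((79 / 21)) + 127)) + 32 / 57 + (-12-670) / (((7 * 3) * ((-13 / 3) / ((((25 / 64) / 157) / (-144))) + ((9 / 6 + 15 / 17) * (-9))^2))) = 1337621903945456 / 570763936259811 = 2.34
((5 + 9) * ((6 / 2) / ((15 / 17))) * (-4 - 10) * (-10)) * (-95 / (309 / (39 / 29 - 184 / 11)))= 3106523560 / 98571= 31515.59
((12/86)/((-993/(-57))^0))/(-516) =-1/3698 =-0.00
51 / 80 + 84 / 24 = 331 / 80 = 4.14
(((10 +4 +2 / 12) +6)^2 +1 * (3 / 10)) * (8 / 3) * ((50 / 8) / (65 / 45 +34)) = 366295 / 1914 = 191.38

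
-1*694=-694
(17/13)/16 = 17/208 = 0.08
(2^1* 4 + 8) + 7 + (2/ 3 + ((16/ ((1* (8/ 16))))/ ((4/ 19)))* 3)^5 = 4826172445705589/ 243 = 19860791957636.17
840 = 840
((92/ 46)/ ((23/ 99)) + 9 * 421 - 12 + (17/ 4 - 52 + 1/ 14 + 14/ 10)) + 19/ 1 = 12101823/ 3220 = 3758.33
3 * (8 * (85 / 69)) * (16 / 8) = 1360 / 23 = 59.13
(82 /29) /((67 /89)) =7298 /1943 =3.76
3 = 3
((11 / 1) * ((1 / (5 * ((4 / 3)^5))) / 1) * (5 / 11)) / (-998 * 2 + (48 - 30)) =-243 / 2025472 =-0.00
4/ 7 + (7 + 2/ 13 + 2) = 885/ 91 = 9.73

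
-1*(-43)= 43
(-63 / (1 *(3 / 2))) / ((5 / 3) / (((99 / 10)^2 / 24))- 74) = 205821 / 360637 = 0.57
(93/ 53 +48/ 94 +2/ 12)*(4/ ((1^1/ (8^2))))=4652672/ 7473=622.60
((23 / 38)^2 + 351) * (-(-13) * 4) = 6595849 / 361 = 18271.05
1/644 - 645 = -415379/644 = -645.00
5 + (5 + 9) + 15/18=119/6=19.83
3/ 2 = 1.50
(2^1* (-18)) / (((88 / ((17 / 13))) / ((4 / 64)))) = -0.03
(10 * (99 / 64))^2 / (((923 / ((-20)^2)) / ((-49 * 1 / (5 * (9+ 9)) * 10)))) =-33350625 / 59072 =-564.58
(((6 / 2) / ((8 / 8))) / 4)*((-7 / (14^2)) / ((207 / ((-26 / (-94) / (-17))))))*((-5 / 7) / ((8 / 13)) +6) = 3523 / 345781632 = 0.00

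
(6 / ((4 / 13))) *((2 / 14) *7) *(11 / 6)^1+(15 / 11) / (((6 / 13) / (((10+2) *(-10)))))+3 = -13895 / 44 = -315.80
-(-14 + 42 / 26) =161 / 13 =12.38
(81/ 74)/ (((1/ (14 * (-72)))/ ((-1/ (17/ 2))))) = 81648/ 629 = 129.81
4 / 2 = 2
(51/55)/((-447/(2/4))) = -17/16390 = -0.00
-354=-354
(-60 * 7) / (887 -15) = -105 / 218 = -0.48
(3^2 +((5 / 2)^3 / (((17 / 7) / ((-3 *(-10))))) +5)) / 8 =25.88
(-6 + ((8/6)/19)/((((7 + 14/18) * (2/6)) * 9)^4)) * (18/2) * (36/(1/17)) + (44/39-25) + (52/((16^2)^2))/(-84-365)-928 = -278121093643164892529/8180063324160000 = -33999.87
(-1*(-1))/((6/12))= 2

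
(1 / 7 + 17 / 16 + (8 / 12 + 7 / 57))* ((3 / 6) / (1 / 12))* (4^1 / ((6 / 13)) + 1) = 123105 / 1064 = 115.70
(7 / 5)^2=49 / 25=1.96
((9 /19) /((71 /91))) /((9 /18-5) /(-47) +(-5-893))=-76986 /113859647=-0.00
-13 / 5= -2.60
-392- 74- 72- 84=-622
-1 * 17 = -17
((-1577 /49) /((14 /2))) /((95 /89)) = -7387 /1715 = -4.31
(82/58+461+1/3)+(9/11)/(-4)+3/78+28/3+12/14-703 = -80199631/348348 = -230.23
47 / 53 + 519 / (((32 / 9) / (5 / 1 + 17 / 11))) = 2230135 / 2332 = 956.32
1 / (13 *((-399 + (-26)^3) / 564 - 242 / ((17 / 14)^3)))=-0.00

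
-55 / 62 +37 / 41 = 39 / 2542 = 0.02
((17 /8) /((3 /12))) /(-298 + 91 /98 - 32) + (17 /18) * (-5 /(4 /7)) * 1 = -161749 /19512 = -8.29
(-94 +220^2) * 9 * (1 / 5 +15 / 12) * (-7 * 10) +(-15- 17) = -44127563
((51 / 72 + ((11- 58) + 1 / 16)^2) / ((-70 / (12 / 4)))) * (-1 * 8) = 1692547 / 2240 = 755.60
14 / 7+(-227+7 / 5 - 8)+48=-918 / 5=-183.60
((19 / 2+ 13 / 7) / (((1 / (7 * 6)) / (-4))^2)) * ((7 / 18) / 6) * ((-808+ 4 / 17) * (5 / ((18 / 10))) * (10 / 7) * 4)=-40756576000 / 153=-266382849.67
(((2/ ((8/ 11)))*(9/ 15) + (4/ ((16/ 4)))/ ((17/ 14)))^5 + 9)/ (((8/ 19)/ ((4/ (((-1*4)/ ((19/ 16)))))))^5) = -2830094757995429164652718001/ 156114928127914803200000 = -18128.28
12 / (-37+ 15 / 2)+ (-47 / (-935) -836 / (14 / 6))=-138491489 / 386155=-358.64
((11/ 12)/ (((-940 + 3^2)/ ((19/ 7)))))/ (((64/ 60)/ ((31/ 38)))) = -1705/ 834176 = -0.00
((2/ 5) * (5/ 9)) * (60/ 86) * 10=200/ 129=1.55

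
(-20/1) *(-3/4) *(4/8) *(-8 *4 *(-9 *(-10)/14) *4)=-43200/7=-6171.43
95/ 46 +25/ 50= 59/ 23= 2.57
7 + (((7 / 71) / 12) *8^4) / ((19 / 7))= 19.40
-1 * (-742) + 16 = 758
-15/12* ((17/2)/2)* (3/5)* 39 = -1989/16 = -124.31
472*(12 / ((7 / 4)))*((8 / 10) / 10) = 45312 / 175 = 258.93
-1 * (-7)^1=7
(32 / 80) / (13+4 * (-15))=-2 / 235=-0.01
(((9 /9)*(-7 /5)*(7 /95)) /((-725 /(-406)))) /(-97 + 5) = 343 /546250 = 0.00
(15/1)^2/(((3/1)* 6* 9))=25/18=1.39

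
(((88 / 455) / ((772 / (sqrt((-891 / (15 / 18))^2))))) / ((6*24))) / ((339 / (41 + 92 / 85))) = 556479 / 2409894500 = 0.00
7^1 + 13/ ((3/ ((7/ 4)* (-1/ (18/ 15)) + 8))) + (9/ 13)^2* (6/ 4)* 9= 41.82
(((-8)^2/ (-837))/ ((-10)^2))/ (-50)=0.00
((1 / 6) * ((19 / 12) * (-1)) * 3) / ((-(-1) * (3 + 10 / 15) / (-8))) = 19 / 11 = 1.73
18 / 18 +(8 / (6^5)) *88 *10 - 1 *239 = -57614 / 243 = -237.09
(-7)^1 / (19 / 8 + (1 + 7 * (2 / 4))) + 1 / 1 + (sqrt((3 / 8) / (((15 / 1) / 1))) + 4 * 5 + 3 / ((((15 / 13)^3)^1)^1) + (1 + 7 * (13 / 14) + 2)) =sqrt(10) / 20 + 778009 / 24750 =31.59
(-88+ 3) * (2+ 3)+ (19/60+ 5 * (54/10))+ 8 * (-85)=-64661/60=-1077.68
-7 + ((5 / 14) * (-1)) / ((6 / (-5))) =-563 / 84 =-6.70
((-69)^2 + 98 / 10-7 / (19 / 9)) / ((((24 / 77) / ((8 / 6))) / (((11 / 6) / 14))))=54802231 / 20520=2670.67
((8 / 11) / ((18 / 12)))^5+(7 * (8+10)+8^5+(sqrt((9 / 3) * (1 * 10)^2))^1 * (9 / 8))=32913.51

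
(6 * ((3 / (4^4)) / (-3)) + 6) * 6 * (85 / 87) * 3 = 195075 / 1856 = 105.11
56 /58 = 28 /29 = 0.97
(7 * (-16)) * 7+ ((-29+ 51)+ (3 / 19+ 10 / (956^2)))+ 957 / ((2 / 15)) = 55703256875 / 8682392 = 6415.66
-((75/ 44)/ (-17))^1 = 75/ 748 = 0.10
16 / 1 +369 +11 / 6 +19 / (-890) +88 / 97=50207698 / 129495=387.72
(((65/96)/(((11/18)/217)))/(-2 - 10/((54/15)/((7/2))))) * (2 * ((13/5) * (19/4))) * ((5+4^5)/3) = -6452944407/37136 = -173765.20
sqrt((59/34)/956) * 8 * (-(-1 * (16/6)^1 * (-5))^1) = -80 * sqrt(479434)/12189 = -4.54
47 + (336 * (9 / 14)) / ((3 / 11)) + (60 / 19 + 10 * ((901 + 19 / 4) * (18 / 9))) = 360186 / 19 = 18957.16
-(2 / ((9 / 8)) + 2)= -34 / 9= -3.78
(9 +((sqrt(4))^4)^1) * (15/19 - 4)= -1525/19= -80.26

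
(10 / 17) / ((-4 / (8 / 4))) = -5 / 17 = -0.29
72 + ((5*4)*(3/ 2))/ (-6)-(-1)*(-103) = -36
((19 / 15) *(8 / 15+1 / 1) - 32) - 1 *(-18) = -2713 / 225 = -12.06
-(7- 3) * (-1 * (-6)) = -24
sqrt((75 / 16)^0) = 1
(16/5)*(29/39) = 464/195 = 2.38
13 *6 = 78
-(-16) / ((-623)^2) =16 / 388129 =0.00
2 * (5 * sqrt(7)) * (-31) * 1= -310 * sqrt(7)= -820.18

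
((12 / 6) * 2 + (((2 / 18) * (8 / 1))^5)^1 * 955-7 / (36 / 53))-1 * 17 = 119669081 / 236196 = 506.65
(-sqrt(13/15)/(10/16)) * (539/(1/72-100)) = 8.03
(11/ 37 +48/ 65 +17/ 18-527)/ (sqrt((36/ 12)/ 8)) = -22728107*sqrt(6)/ 64935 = -857.35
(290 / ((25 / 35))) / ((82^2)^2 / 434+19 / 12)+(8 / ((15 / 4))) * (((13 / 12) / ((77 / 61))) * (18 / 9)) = 3445628128312 / 939975425235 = 3.67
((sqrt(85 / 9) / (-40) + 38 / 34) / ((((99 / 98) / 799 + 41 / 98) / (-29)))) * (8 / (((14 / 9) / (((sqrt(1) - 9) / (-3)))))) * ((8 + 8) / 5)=-39777792 / 11735 + 1482944 * sqrt(85) / 58675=-3156.66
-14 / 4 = -7 / 2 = -3.50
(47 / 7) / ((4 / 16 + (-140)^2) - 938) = 188 / 522543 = 0.00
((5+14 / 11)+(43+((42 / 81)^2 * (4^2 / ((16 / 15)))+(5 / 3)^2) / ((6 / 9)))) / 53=106009 / 94446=1.12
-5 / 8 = -0.62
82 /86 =41 /43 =0.95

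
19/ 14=1.36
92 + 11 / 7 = 93.57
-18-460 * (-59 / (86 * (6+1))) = 8152 / 301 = 27.08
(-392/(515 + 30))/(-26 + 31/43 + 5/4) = 67424/2252485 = 0.03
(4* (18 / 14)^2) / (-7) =-324 / 343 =-0.94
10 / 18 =5 / 9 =0.56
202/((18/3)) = 101/3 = 33.67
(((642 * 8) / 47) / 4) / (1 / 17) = 21828 / 47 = 464.43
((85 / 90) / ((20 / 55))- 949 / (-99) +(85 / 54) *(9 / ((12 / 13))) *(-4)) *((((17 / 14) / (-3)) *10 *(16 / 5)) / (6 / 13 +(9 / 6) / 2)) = 68900728 / 130977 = 526.05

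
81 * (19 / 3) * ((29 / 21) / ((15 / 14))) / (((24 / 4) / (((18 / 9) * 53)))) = 58406 / 5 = 11681.20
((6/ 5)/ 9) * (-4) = -8/ 15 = -0.53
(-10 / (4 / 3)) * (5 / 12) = -25 / 8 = -3.12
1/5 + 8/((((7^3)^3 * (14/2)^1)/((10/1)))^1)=282475649/1412376245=0.20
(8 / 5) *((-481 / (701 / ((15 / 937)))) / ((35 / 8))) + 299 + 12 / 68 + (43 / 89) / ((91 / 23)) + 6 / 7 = 135721532745597 / 452176443355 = 300.15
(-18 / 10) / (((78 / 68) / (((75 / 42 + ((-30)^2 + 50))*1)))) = -10455 / 7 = -1493.57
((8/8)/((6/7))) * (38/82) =133/246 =0.54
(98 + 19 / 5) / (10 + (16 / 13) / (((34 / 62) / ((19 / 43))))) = 4837027 / 522270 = 9.26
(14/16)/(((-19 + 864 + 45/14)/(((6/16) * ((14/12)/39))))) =343/29640000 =0.00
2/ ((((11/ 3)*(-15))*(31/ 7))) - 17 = -17.01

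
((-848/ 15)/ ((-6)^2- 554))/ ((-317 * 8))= -53/ 1231545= -0.00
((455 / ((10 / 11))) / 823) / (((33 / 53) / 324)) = 316.45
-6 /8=-3 /4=-0.75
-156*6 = -936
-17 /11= -1.55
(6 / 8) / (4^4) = 3 / 1024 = 0.00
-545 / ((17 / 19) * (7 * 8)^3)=-10355 / 2985472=-0.00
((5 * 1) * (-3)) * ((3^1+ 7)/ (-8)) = 75/ 4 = 18.75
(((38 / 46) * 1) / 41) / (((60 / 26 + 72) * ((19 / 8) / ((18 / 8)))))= 39 / 151823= 0.00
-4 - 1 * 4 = -8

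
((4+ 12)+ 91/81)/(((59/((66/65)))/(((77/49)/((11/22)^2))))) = 1342616/724815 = 1.85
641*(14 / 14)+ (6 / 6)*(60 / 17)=644.53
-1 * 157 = -157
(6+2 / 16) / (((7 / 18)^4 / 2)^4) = 242879062193188503552 / 678223072849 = 358110881.09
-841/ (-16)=52.56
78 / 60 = 13 / 10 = 1.30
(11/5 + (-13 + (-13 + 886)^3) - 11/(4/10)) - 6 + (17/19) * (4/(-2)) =126414328473/190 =665338570.91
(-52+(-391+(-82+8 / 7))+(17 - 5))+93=-2932 / 7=-418.86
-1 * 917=-917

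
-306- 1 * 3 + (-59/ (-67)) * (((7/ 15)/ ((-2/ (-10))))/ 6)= -372241/ 1206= -308.66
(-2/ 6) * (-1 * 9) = 3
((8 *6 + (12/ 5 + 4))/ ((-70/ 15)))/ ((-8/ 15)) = 153/ 7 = 21.86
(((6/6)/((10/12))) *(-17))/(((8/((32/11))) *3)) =-136/55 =-2.47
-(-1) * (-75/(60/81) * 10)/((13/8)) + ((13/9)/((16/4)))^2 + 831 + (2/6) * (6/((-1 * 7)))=24503299/117936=207.77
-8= -8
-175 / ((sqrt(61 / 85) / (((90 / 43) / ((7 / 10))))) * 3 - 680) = 15802500 * sqrt(5185) / 3537354473339+ 910350000000 / 3537354473339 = 0.26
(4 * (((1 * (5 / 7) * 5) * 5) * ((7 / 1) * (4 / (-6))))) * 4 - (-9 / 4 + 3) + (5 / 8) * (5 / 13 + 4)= -1331.34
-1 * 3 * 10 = -30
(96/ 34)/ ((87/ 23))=368/ 493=0.75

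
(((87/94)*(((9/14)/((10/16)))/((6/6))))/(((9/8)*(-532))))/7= -348/1531495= -0.00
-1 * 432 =-432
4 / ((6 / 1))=2 / 3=0.67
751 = 751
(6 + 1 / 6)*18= 111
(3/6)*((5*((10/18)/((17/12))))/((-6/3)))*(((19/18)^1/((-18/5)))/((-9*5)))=-475/148716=-0.00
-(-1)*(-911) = -911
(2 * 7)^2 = 196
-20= -20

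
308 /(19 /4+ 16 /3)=336 /11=30.55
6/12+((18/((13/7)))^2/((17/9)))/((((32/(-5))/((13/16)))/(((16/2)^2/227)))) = -64219/50167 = -1.28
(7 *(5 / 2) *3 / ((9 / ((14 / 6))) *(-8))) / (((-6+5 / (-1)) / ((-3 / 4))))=-245 / 2112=-0.12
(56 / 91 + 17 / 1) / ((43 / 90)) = 36.87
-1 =-1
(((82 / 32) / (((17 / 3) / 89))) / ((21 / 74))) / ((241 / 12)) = 405039 / 57358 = 7.06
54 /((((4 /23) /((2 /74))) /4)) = 1242 /37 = 33.57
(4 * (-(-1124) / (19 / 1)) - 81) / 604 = 2957 / 11476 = 0.26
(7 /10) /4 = 7 /40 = 0.18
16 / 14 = 8 / 7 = 1.14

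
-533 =-533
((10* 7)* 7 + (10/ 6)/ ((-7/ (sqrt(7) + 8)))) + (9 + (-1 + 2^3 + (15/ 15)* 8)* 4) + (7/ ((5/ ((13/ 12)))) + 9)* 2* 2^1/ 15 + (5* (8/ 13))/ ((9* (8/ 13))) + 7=297914/ 525 - 5* sqrt(7)/ 21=566.83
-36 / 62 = -18 / 31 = -0.58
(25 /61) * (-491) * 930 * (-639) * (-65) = -474153176250 /61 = -7773002889.34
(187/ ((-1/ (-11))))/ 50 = 2057/ 50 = 41.14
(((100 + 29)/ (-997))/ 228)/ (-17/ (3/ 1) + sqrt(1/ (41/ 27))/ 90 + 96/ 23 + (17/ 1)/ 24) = 2729640 * sqrt(123)/ 3639913229519 + 2633657550/ 3639913229519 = 0.00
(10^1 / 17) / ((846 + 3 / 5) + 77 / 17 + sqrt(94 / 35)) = 12660550 / 18318735091 - 425 *sqrt(3290) / 18318735091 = 0.00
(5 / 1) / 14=5 / 14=0.36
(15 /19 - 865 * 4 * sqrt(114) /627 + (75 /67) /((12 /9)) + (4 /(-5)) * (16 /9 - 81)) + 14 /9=7.64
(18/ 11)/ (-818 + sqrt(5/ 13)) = -191412/ 95684677 -18 *sqrt(65)/ 95684677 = -0.00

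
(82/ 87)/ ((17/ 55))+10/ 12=11485/ 2958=3.88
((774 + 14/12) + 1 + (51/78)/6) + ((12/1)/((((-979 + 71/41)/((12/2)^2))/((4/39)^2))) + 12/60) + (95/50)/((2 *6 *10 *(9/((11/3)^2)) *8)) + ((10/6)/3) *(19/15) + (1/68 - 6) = 639187840059577/828830620800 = 771.19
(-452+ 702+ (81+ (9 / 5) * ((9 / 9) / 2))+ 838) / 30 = 11699 / 300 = 39.00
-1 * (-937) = 937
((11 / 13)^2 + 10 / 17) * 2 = 7494 / 2873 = 2.61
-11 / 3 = -3.67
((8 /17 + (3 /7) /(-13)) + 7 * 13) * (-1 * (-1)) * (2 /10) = 141454 /7735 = 18.29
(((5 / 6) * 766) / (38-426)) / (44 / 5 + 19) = -9575 / 161796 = -0.06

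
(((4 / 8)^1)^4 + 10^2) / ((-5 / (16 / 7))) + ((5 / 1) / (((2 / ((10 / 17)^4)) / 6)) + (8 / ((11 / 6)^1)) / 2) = -1342980691 / 32155585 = -41.77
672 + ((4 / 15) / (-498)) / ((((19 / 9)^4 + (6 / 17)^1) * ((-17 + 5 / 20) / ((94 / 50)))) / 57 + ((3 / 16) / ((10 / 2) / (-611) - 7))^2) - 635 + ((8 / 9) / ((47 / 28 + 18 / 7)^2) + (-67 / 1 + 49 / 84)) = -561842283795342251444518661 / 19131570300764746822465980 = -29.37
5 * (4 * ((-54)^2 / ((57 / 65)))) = 66505.26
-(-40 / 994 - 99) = 49223 / 497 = 99.04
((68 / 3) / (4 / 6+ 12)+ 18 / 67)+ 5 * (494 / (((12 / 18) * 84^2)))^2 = 14881910765 / 7042113792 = 2.11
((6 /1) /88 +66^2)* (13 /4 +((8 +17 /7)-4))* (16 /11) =7420251 /121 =61324.39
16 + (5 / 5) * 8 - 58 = -34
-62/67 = -0.93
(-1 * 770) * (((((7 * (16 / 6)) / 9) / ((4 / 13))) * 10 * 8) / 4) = -103807.41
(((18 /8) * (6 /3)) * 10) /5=9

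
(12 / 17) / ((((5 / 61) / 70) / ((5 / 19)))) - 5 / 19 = 158.37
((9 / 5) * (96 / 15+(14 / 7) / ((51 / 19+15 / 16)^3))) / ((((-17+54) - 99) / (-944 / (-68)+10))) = -8726809685216 / 1953754860075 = -4.47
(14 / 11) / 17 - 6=-1108 / 187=-5.93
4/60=1/15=0.07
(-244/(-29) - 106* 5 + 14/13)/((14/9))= -883044/2639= -334.61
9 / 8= 1.12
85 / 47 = 1.81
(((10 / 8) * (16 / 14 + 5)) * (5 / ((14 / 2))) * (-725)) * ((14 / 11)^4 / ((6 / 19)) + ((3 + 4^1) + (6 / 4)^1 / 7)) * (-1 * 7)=7439563810625 / 17217816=432085.22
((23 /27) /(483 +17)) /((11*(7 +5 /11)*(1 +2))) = 23 /3321000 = 0.00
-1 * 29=-29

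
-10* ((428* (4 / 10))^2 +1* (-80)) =-1461472 / 5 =-292294.40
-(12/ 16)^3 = -27/ 64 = -0.42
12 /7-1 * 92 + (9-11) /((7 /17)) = -666 /7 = -95.14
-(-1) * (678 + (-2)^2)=682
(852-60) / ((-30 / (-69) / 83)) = 755964 / 5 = 151192.80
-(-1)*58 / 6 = 29 / 3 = 9.67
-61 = -61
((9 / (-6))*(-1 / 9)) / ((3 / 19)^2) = 361 / 54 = 6.69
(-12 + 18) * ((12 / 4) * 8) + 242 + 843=1229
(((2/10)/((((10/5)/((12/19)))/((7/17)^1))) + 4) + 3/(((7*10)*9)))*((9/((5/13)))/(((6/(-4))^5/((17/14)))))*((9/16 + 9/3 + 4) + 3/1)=-600675179/3770550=-159.31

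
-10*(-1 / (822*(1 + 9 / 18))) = 10 / 1233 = 0.01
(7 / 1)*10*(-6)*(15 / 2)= -3150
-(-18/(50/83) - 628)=16447/25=657.88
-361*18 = -6498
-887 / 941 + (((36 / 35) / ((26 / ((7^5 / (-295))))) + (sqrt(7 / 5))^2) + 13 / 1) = 202152557 / 18043675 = 11.20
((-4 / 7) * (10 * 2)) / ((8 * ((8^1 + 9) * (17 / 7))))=-10 / 289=-0.03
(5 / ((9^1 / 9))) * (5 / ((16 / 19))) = 475 / 16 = 29.69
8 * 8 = 64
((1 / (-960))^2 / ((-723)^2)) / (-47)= -1 / 22642111180800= -0.00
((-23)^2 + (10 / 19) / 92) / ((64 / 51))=23579901 / 55936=421.55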